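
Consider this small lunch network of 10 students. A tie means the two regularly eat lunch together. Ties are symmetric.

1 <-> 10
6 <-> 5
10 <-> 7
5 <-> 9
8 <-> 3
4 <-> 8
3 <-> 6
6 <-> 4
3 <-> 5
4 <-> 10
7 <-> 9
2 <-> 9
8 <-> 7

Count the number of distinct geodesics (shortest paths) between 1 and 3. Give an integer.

The shortest distance is 4. The length-4 paths are: 1–10–4–8–3; 1–10–7–8–3; 1–10–4–6–3.
That gives 3 distinct shortest paths.

3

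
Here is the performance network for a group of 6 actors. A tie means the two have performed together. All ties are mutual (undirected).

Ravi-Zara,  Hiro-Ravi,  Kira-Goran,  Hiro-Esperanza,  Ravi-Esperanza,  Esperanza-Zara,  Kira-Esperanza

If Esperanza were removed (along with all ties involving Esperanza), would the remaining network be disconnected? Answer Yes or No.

Removing Esperanza leaves {Hiro, Ravi, and Zara} with no path to {Goran and Kira}, so the network splits into 2 components. Esperanza is a cut vertex.

Yes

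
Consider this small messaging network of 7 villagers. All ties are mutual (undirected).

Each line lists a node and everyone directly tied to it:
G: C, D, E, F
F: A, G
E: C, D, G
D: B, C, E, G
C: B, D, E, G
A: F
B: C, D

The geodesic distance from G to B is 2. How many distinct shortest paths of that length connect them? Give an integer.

The shortest distance is 2. The length-2 paths are: G–C–B; G–D–B.
That gives 2 distinct shortest paths.

2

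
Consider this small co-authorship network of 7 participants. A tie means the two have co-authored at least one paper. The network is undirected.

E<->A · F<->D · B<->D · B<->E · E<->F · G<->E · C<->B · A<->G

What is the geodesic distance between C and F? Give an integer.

One shortest route is C – B – D – F, which uses 3 edges, and at distance 2 from C we only reach {D, E}, which does not include F. So d(C,F) = 3.

3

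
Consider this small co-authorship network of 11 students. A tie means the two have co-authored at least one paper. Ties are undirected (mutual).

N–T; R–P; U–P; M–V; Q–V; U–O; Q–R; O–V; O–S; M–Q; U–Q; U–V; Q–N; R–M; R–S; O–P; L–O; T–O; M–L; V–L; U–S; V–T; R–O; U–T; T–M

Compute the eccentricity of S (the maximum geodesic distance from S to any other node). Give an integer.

3

Distances from S: L:2, M:2, N:3, O:1, P:2, Q:2, R:1, T:2, U:1, V:2.
The largest is 3 (to N), so the eccentricity of S is 3.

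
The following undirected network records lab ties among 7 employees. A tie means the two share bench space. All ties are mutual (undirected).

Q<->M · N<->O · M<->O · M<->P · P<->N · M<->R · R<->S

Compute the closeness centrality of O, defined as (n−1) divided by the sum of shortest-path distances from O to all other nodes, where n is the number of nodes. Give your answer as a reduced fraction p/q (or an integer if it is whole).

Distances from O: M:1, N:1, P:2, Q:2, R:2, S:3. Sum = 11.
n = 7, so closeness = 6/11.

6/11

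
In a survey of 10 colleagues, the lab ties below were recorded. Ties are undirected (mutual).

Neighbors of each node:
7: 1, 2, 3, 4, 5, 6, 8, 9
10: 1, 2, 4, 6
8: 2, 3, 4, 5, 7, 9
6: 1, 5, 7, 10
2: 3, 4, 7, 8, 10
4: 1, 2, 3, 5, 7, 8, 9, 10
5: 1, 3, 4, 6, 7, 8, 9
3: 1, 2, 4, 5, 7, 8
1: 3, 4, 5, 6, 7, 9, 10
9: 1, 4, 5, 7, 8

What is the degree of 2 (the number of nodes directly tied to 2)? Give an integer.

5

2 is directly tied to 3, 4, 7, 8, and 10. That is 5 neighbors, so the degree of 2 is 5.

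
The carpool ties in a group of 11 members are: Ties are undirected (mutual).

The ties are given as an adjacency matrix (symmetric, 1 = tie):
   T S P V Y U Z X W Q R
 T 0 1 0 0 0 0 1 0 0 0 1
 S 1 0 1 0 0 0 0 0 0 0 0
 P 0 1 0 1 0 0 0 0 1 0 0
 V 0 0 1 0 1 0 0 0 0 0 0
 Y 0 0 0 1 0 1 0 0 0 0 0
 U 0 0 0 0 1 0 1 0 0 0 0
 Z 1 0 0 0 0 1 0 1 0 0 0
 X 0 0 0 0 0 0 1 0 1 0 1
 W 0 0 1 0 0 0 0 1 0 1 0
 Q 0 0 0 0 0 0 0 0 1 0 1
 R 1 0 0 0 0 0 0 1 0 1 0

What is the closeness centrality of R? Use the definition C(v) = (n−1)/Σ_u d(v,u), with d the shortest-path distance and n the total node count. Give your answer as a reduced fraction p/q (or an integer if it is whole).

10/23

Distances from R: P:3, Q:1, S:2, T:1, U:3, V:4, W:2, X:1, Y:4, Z:2. Sum = 23.
n = 11, so closeness = 10/23.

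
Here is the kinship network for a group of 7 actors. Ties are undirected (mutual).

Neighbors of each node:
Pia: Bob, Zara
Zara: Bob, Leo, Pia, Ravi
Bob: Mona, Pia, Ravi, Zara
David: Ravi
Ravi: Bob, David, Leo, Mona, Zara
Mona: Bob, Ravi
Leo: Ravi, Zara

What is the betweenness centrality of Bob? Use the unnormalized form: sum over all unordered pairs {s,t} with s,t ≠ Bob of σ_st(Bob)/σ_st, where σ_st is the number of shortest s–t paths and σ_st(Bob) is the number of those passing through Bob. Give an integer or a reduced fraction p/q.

5/2

Pairs whose geodesics pass through Bob — Ravi–Pia: 1/2; Mona–Zara: 1/2; Mona–Pia: 1; Pia–David: 1/2.
All other pairs contribute 0.
Summing the contributions gives betweenness(Bob) = 5/2.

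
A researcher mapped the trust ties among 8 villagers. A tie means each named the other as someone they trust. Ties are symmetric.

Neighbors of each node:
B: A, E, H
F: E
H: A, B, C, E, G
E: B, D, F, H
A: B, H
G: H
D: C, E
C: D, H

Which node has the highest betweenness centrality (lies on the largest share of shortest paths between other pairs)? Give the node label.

Unnormalized betweenness of each node: A:0, B:4/3, C:4/3, D:1, E:26/3, F:0, G:0, H:32/3.
H has the largest value, 32/3, making it the main broker — the node through which the most shortest paths run.

H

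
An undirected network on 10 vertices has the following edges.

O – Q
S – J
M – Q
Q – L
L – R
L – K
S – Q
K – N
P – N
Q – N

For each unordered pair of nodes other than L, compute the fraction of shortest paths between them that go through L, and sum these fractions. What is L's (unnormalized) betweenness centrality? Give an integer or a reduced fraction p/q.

21/2

Pairs whose geodesics pass through L — R–S: 1; R–P: 2/2; R–M: 1; R–Q: 1; R–K: 1; R–O: 1; R–N: 2/2; R–J: 1; S–K: 1/2; M–K: 1/2; Q–K: 1/2; K–O: 1/2; K–J: 1/2.
All other pairs contribute 0.
Summing the contributions gives betweenness(L) = 21/2.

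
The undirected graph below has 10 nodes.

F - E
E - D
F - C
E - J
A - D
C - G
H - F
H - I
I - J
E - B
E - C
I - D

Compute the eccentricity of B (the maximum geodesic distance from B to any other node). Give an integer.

Distances from B: A:3, C:2, D:2, E:1, F:2, G:3, H:3, I:3, J:2.
The largest is 3 (to I, H, G, and A), so the eccentricity of B is 3.

3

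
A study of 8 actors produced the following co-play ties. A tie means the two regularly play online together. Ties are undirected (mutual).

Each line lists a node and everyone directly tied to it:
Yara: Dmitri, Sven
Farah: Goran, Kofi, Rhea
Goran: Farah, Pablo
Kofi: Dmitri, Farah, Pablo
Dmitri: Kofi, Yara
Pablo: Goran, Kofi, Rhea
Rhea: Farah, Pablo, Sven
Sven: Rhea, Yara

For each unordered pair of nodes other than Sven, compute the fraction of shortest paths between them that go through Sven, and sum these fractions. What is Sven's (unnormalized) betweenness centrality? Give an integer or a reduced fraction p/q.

17/6

Pairs whose geodesics pass through Sven — Goran–Yara: 2/4; Pablo–Yara: 1/2; Rhea–Yara: 1; Rhea–Dmitri: 1/3; Yara–Farah: 1/2.
All other pairs contribute 0.
Summing the contributions gives betweenness(Sven) = 17/6.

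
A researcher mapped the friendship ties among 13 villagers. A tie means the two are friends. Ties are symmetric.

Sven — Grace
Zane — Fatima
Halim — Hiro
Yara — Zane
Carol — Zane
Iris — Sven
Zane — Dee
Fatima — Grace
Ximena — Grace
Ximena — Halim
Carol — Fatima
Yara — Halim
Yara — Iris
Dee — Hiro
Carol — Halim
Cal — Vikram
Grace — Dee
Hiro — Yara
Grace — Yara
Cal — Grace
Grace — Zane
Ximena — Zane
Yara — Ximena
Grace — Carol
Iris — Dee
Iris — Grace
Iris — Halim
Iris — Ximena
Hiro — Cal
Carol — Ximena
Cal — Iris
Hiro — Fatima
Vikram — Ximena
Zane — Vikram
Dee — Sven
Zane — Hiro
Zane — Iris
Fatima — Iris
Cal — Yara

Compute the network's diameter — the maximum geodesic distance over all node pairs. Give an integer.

Eccentricity of each node (its greatest distance to any other): Cal:2, Carol:2, Dee:2, Fatima:2, Grace:2, Halim:2, Hiro:2, Iris:2, Sven:3, Vikram:3, Ximena:2, Yara:2, Zane:2.
The maximum eccentricity is 3, realized for instance by the pair Vikram–Sven via Vikram – Zane – Iris – Sven. So the diameter is 3.

3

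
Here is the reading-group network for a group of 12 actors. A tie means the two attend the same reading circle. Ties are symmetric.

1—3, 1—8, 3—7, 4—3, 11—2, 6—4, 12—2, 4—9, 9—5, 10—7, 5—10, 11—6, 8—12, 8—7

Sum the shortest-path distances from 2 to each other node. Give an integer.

32

Distances from 2: 1:3, 3:4, 4:3, 5:5, 6:2, 7:3, 8:2, 9:4, 10:4, 11:1, 12:1.
Sum = 3 + 4 + 3 + 5 + 2 + 3 + 2 + 4 + 4 + 1 + 1 = 32.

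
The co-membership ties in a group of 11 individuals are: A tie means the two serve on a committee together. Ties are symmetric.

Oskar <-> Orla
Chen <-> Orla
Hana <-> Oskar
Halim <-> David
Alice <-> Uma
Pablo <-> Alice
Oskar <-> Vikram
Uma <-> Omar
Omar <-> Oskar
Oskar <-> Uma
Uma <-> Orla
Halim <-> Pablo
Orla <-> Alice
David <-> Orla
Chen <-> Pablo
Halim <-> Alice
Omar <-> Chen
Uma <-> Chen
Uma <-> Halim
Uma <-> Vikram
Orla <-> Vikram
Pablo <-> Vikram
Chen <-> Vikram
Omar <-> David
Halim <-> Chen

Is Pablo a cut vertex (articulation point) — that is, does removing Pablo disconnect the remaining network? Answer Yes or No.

Even without Pablo, every remaining node can still reach every other (the residual graph is connected), so Pablo is not a cut vertex.

No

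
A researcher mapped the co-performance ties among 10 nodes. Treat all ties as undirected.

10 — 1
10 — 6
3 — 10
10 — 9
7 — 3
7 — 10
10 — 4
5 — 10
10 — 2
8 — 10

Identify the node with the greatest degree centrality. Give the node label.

Degrees — 1:1, 2:1, 3:2, 4:1, 5:1, 6:1, 7:2, 8:1, 9:1, 10:9.
The maximum is 9, attained only by 10.

10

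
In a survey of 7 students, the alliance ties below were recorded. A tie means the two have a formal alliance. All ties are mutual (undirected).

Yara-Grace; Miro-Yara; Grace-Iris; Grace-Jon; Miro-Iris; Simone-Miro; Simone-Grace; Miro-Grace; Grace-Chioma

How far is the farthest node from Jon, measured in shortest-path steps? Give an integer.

Distances from Jon: Chioma:2, Grace:1, Iris:2, Miro:2, Simone:2, Yara:2.
The largest is 2 (to Simone, Iris, Yara, Miro, and Chioma), so the eccentricity of Jon is 2.

2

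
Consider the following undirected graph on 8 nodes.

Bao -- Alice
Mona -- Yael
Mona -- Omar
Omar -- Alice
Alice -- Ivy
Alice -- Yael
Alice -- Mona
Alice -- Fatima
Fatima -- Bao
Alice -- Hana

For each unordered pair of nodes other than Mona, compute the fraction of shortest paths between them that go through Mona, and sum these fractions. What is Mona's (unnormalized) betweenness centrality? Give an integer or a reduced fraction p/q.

Pairs whose geodesics pass through Mona — Yael–Omar: 1/2.
All other pairs contribute 0.
Summing the contributions gives betweenness(Mona) = 1/2.

1/2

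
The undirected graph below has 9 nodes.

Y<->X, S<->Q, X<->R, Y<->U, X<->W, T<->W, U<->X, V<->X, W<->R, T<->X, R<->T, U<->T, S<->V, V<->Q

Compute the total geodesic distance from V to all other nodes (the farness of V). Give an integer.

13

Distances from V: Q:1, R:2, S:1, T:2, U:2, W:2, X:1, Y:2.
Sum = 1 + 2 + 1 + 2 + 2 + 2 + 1 + 2 = 13.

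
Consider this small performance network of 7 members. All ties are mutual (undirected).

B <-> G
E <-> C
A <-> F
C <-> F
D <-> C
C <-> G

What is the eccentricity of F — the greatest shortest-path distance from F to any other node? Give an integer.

Distances from F: A:1, B:3, C:1, D:2, E:2, G:2.
The largest is 3 (to B), so the eccentricity of F is 3.

3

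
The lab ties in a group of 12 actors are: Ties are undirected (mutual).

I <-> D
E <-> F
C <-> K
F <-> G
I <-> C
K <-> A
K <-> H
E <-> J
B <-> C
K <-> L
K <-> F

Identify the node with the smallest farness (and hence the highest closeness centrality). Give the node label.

Farness (sum of distances to all others) for each node — A:29, B:33, C:23, D:41, E:31, F:23, G:33, H:29, I:31, J:41, K:19, L:29.
The smallest farness is 19, for K, so K has the highest closeness.

K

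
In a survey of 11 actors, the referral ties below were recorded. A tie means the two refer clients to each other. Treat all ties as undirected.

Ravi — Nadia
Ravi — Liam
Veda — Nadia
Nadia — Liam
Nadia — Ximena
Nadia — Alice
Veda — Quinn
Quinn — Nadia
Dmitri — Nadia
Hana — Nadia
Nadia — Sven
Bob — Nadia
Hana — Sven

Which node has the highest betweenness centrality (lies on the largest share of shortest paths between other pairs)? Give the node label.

Nadia

Unnormalized betweenness of each node: Alice:0, Bob:0, Dmitri:0, Hana:0, Liam:0, Nadia:42, Quinn:0, Ravi:0, Sven:0, Veda:0, Ximena:0.
Nadia has the largest value, 42, making it the main broker — the node through which the most shortest paths run.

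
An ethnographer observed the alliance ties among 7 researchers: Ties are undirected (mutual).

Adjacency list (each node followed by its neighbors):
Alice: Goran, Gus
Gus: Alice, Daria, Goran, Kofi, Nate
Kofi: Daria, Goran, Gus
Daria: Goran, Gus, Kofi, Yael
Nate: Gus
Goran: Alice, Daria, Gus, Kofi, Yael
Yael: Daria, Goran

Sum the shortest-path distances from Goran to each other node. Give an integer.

7

Distances from Goran: Alice:1, Daria:1, Gus:1, Kofi:1, Nate:2, Yael:1.
Sum = 1 + 1 + 1 + 1 + 2 + 1 = 7.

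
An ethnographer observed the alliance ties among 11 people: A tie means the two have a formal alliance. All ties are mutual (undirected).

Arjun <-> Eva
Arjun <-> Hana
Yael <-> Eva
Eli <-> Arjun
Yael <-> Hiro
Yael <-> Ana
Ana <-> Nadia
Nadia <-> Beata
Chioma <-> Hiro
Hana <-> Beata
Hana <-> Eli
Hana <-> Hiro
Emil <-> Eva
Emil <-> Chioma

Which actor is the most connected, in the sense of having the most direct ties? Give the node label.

Degrees — Ana:2, Arjun:3, Beata:2, Chioma:2, Eli:2, Emil:2, Eva:3, Hana:4, Hiro:3, Nadia:2, Yael:3.
The maximum is 4, attained only by Hana.

Hana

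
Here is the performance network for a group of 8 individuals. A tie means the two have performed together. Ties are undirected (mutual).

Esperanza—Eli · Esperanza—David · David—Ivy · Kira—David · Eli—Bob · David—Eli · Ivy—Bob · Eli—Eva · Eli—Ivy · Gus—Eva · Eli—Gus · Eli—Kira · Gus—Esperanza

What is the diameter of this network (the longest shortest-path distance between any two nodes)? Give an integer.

2

Eccentricity of each node (its greatest distance to any other): Bob:2, David:2, Eli:1, Esperanza:2, Eva:2, Gus:2, Ivy:2, Kira:2.
The maximum eccentricity is 2, realized for instance by the pair Ivy–Eva via Ivy – Eli – Eva. So the diameter is 2.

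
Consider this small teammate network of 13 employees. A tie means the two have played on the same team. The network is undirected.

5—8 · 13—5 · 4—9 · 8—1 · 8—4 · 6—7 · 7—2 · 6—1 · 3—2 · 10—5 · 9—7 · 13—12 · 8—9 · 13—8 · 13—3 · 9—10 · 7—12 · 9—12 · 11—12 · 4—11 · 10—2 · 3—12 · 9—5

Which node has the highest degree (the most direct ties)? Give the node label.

Degrees — 1:2, 2:3, 3:3, 4:3, 5:4, 6:2, 7:4, 8:5, 9:6, 10:3, 11:2, 12:5, 13:4.
The maximum is 6, attained only by 9.

9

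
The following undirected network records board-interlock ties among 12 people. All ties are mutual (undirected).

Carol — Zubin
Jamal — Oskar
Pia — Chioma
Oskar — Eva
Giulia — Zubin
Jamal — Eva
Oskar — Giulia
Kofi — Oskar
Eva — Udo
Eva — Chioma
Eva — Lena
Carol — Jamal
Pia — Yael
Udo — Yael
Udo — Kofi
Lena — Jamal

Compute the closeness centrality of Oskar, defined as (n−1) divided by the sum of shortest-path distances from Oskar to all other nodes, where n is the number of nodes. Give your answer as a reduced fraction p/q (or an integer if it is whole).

Distances from Oskar: Carol:2, Chioma:2, Eva:1, Giulia:1, Jamal:1, Kofi:1, Lena:2, Pia:3, Udo:2, Yael:3, Zubin:2. Sum = 20.
n = 12, so closeness = 11/20.

11/20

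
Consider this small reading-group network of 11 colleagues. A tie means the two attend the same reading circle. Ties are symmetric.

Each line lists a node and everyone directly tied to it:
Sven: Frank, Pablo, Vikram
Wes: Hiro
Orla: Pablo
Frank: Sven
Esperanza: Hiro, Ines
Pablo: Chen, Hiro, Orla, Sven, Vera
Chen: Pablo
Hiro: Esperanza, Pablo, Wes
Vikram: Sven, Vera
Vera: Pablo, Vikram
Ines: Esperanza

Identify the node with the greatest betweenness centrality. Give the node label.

Unnormalized betweenness of each node: Chen:0, Esperanza:9, Frank:0, Hiro:23, Ines:0, Orla:0, Pablo:34, Sven:25/2, Vera:7/2, Vikram:1, Wes:0.
Pablo has the largest value, 34, making it the main broker — the node through which the most shortest paths run.

Pablo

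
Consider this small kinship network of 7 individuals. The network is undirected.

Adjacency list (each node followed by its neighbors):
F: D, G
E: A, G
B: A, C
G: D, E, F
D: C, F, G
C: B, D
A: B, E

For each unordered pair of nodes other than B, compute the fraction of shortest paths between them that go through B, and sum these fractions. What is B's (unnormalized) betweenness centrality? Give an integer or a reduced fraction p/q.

2

Pairs whose geodesics pass through B — D–A: 1/2; C–A: 1; C–E: 1/2.
All other pairs contribute 0.
Summing the contributions gives betweenness(B) = 2.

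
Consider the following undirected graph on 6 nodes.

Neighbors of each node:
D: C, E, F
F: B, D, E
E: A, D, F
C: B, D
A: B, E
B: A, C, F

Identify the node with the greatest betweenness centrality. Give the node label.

B

Unnormalized betweenness of each node: A:1/2, B:2, C:1/2, D:3/2, E:3/2, F:1.
B has the largest value, 2, making it the main broker — the node through which the most shortest paths run.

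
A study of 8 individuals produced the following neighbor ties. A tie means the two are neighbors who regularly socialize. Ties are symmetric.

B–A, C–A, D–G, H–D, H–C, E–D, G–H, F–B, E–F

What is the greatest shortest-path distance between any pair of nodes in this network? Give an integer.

4

Eccentricity of each node (its greatest distance to any other): A:3, B:4, C:3, D:3, E:3, F:3, G:4, H:3.
The maximum eccentricity is 4, realized for instance by the pair G–B via G – H – C – A – B. So the diameter is 4.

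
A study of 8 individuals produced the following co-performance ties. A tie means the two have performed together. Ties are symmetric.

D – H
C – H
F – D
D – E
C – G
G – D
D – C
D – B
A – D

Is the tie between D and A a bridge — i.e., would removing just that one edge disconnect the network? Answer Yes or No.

Yes

Without the D–A edge there is no alternate route between D and A, so the network disconnects. It is a bridge.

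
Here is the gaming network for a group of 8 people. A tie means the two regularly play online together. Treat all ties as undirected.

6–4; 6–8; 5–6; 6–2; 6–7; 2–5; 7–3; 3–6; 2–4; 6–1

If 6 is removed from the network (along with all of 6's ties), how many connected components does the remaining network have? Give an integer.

4

Without 6, the remaining ties split the others into: {2, 4, 5}; {3, 7}; {1}; {8}.
That's 4 separate components.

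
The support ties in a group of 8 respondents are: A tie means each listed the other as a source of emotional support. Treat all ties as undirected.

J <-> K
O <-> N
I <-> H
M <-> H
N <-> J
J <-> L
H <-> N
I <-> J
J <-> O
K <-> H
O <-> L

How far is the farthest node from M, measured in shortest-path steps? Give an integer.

4

Distances from M: H:1, I:2, J:3, K:2, L:4, N:2, O:3.
The largest is 4 (to L), so the eccentricity of M is 4.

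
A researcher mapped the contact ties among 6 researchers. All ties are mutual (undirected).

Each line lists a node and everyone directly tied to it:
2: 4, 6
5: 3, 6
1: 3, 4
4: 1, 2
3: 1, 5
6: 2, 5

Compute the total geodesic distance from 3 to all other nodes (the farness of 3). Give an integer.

9

Distances from 3: 1:1, 2:3, 4:2, 5:1, 6:2.
Sum = 1 + 3 + 2 + 1 + 2 = 9.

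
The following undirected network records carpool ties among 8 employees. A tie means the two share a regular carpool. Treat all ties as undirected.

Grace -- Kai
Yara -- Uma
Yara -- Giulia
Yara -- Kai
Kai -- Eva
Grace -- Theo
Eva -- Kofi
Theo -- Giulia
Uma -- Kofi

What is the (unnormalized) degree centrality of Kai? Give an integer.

Kai is directly tied to Eva, Grace, and Yara. That is 3 neighbors, so the degree of Kai is 3.

3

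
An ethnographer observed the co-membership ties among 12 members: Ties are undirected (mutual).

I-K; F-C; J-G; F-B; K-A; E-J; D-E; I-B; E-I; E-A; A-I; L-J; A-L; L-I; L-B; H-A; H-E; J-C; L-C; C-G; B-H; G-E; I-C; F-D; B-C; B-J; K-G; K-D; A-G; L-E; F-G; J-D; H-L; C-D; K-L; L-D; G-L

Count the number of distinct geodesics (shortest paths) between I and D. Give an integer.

4

The shortest distance is 2. The length-2 paths are: I–L–D; I–K–D; I–E–D; I–C–D.
That gives 4 distinct shortest paths.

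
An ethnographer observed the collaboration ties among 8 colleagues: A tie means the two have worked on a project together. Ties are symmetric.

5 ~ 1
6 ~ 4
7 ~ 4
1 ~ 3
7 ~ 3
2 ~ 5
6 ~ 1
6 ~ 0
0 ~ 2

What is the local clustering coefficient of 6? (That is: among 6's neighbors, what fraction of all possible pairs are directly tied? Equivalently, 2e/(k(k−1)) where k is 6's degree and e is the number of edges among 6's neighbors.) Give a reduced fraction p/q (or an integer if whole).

0

6's neighbors: 0, 1, and 4 (k = 3).
Possible neighbor pairs: C(3,2) = 3. Edges among them: none → e = 0.
Clustering(6) = 0/3 = 0.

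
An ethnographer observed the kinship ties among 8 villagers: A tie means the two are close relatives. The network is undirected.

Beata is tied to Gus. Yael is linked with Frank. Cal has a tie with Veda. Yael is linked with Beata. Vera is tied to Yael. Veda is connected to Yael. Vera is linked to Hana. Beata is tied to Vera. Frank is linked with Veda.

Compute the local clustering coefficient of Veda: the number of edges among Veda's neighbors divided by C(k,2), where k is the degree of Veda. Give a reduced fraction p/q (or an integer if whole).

Veda's neighbors: Cal, Frank, and Yael (k = 3).
Possible neighbor pairs: C(3,2) = 3. Edges among them: Frank–Yael → e = 1.
Clustering(Veda) = 1/3.

1/3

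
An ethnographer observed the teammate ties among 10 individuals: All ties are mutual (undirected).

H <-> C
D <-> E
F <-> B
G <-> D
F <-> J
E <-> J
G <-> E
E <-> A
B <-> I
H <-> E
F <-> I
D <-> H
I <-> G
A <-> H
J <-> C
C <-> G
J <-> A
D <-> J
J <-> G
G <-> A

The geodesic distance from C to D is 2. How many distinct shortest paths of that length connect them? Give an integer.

The shortest distance is 2. The length-2 paths are: C–J–D; C–G–D; C–H–D.
That gives 3 distinct shortest paths.

3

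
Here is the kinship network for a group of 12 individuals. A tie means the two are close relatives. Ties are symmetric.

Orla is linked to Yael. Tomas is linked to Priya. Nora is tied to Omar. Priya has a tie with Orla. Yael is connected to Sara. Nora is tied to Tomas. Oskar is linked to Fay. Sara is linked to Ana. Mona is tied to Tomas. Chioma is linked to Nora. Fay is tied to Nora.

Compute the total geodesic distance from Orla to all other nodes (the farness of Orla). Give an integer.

32

Distances from Orla: Ana:3, Chioma:4, Fay:4, Mona:3, Nora:3, Omar:4, Oskar:5, Priya:1, Sara:2, Tomas:2, Yael:1.
Sum = 3 + 4 + 4 + 3 + 3 + 4 + 5 + 1 + 2 + 2 + 1 = 32.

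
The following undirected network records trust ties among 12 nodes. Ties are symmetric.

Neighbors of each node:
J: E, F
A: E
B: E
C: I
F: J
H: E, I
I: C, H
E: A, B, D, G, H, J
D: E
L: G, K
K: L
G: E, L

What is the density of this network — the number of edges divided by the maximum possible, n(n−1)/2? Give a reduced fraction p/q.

1/6

There are 11 edges and 12 nodes, so the maximum possible is C(12,2) = 66.
Density = 11/66 = 1/6.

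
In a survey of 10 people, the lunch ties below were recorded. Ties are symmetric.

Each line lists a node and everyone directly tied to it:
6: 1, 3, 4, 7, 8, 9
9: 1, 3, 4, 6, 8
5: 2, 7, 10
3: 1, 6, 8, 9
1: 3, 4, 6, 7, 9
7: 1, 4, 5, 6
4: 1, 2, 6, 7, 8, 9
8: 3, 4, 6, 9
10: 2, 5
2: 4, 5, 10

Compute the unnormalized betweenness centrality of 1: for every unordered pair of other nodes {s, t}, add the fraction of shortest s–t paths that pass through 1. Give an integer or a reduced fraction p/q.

29/12

Pairs whose geodesics pass through 1 — 5–9: 1/4; 5–3: 1/2; 10–3: 2/6; 2–3: 1/4; 7–9: 1/3; 7–3: 1/2; 3–4: 1/4.
All other pairs contribute 0.
Summing the contributions gives betweenness(1) = 29/12.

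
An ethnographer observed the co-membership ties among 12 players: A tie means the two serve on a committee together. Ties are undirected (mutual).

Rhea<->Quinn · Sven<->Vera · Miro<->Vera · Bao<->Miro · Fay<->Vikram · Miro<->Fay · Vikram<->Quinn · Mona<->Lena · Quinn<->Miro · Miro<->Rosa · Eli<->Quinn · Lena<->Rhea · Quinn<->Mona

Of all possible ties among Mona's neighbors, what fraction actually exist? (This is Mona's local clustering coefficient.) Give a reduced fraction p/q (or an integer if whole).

0

Mona's neighbors: Lena and Quinn (k = 2).
Possible neighbor pairs: C(2,2) = 1. Edges among them: none → e = 0.
Clustering(Mona) = 0/1.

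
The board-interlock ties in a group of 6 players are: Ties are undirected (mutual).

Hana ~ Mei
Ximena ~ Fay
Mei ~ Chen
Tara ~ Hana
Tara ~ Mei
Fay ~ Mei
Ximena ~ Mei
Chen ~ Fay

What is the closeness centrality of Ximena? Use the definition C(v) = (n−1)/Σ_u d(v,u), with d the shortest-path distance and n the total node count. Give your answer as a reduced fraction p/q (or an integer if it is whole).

5/8

Distances from Ximena: Chen:2, Fay:1, Hana:2, Mei:1, Tara:2. Sum = 8.
n = 6, so closeness = 5/8.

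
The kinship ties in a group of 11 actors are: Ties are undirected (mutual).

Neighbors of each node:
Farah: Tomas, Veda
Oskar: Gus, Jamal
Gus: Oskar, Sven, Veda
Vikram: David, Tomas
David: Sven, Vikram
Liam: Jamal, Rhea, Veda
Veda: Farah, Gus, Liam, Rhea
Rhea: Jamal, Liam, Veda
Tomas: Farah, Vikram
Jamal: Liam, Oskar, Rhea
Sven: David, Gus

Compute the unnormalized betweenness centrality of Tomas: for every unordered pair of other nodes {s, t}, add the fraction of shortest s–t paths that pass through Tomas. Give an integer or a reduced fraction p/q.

17/3

Pairs whose geodesics pass through Tomas — Jamal–Vikram: 2/3; Liam–Vikram: 1; Rhea–Vikram: 1; Veda–Vikram: 1; Farah–Vikram: 1; Farah–David: 1.
All other pairs contribute 0.
Summing the contributions gives betweenness(Tomas) = 17/3.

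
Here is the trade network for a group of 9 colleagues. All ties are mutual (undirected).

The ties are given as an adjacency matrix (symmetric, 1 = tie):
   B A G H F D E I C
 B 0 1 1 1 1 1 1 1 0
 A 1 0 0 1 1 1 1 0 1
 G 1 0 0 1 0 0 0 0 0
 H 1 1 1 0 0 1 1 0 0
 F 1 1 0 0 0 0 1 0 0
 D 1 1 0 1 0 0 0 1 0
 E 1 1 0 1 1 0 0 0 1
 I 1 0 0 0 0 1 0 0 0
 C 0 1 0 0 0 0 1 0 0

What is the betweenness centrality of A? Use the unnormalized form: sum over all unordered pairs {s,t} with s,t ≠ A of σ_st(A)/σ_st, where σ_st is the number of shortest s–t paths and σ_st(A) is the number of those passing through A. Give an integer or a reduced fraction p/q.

29/6

Pairs whose geodesics pass through A — B–C: 1/2; G–C: 2/4; H–F: 1/3; H–C: 1/2; F–D: 1/2; F–C: 1/2; D–E: 1/3; D–C: 1; I–C: 2/3.
All other pairs contribute 0.
Summing the contributions gives betweenness(A) = 29/6.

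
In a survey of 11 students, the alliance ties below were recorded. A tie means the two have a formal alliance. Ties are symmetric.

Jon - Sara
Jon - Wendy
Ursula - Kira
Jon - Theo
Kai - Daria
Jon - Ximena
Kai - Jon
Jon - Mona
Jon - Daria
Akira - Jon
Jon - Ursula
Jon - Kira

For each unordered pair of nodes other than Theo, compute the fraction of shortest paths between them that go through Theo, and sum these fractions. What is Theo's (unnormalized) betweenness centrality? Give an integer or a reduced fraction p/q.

No shortest path between any pair of other nodes passes through Theo.
Summing the contributions gives betweenness(Theo) = 0.

0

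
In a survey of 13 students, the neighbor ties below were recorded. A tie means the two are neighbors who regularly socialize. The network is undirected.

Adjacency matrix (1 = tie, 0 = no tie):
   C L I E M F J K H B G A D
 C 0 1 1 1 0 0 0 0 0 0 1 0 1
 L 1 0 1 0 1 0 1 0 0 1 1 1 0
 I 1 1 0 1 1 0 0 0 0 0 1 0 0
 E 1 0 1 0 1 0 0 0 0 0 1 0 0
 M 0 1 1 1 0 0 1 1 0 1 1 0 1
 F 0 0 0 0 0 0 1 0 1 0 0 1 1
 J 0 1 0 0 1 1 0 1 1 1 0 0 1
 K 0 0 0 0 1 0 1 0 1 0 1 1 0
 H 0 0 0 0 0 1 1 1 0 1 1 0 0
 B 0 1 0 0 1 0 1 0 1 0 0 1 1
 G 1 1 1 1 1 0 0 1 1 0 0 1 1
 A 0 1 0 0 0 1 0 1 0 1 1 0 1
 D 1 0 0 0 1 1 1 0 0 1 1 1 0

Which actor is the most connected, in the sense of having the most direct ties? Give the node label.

Degrees — A:6, B:6, C:5, D:7, E:4, F:4, G:9, H:5, I:5, J:7, K:5, L:7, M:8.
The maximum is 9, attained only by G.

G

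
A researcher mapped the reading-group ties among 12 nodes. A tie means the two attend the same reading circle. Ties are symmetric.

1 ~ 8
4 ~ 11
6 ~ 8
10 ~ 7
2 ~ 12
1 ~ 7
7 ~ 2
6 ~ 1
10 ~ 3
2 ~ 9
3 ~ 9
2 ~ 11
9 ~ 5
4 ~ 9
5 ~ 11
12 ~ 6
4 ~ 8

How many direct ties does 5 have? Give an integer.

5 is directly tied to 9 and 11. That is 2 neighbors, so the degree of 5 is 2.

2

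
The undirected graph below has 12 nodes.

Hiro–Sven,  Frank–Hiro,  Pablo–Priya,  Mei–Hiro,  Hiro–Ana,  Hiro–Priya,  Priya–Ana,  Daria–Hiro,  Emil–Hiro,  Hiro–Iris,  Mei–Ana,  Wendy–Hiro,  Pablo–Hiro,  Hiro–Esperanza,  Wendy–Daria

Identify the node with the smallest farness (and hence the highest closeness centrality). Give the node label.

Farness (sum of distances to all others) for each node — Ana:19, Daria:20, Emil:21, Esperanza:21, Frank:21, Hiro:11, Iris:21, Mei:20, Pablo:20, Priya:19, Sven:21, Wendy:20.
The smallest farness is 11, for Hiro, so Hiro has the highest closeness.

Hiro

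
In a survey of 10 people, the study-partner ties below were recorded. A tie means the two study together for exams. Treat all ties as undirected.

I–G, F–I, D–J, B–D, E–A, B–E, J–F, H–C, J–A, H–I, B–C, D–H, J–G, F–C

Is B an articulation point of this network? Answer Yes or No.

Even without B, every remaining node can still reach every other (the residual graph is connected), so B is not a cut vertex.

No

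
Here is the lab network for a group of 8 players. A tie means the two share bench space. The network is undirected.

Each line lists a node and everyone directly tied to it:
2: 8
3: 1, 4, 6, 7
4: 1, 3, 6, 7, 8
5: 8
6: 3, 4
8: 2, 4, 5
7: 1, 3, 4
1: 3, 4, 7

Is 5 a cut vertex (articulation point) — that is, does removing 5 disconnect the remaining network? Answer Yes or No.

Even without 5, every remaining node can still reach every other (the residual graph is connected), so 5 is not a cut vertex.

No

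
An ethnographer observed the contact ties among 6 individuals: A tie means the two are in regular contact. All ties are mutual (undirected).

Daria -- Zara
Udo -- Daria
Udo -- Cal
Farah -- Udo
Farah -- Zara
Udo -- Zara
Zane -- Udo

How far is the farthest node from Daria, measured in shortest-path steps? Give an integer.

Distances from Daria: Cal:2, Farah:2, Udo:1, Zane:2, Zara:1.
The largest is 2 (to Farah, Cal, and Zane), so the eccentricity of Daria is 2.

2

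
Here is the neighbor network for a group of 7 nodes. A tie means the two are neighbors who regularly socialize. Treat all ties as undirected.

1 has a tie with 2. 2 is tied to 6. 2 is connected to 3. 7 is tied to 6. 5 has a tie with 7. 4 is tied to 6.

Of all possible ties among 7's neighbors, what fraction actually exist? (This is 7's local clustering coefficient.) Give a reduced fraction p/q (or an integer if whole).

7's neighbors: 5 and 6 (k = 2).
Possible neighbor pairs: C(2,2) = 1. Edges among them: none → e = 0.
Clustering(7) = 0/1.

0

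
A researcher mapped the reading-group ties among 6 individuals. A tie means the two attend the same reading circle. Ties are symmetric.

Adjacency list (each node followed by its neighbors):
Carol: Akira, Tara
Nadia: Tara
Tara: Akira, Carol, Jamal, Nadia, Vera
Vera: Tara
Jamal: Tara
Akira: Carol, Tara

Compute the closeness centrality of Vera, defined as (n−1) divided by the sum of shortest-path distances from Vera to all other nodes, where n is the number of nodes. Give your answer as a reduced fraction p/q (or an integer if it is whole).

Distances from Vera: Akira:2, Carol:2, Jamal:2, Nadia:2, Tara:1. Sum = 9.
n = 6, so closeness = 5/9.

5/9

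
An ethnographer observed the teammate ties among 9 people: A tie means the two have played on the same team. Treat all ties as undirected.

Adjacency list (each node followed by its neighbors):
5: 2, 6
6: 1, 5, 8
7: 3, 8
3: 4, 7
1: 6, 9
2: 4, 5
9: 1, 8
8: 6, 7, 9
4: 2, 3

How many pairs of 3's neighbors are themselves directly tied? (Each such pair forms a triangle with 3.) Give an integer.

0

3's neighbors are 4 and 7, but none of them are tied to each other, so no triangle contains 3.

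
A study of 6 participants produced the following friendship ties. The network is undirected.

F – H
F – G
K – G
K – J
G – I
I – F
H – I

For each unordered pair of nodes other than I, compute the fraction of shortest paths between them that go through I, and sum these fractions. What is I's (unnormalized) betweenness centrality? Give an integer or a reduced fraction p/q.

3/2

Pairs whose geodesics pass through I — H–G: 1/2; H–J: 1/2; H–K: 1/2.
All other pairs contribute 0.
Summing the contributions gives betweenness(I) = 3/2.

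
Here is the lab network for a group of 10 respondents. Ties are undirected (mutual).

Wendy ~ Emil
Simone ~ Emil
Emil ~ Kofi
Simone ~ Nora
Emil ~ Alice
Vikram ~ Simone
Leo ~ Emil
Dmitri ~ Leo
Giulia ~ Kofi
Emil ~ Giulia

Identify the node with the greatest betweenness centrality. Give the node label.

Emil

Unnormalized betweenness of each node: Alice:0, Dmitri:0, Emil:31, Giulia:0, Kofi:0, Leo:8, Nora:0, Simone:15, Vikram:0, Wendy:0.
Emil has the largest value, 31, making it the main broker — the node through which the most shortest paths run.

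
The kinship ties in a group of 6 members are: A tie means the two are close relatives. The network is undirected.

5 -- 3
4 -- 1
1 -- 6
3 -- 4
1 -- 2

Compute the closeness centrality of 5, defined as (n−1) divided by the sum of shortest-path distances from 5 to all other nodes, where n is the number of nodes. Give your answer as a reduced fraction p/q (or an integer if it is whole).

Distances from 5: 1:3, 2:4, 3:1, 4:2, 6:4. Sum = 14.
n = 6, so closeness = 5/14.

5/14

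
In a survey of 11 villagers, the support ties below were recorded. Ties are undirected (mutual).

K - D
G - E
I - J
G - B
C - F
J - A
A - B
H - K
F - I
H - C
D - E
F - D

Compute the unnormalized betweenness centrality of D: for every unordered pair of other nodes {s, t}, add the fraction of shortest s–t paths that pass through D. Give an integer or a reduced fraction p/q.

17

Pairs whose geodesics pass through D — E–J: 1/2; E–I: 1; E–F: 1; E–C: 1; E–H: 1; E–K: 1; G–I: 1/2; G–F: 1; G–C: 1; G–H: 1; G–K: 1; B–F: 1/2; B–C: 1/2; B–H: 1 … (+5 more pairs).
All other pairs contribute 0.
Summing the contributions gives betweenness(D) = 17.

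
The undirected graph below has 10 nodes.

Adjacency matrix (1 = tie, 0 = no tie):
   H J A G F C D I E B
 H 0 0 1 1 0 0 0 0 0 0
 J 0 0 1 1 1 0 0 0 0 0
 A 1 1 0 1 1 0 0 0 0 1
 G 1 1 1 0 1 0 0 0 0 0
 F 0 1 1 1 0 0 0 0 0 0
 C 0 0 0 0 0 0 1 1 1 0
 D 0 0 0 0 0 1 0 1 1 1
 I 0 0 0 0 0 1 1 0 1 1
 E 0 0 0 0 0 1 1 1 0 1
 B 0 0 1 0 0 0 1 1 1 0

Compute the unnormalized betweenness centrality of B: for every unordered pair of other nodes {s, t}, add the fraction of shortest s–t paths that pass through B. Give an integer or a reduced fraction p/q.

Pairs whose geodesics pass through B — H–C: 3/3; H–D: 1; H–I: 1; H–E: 1; J–C: 3/3; J–D: 1; J–I: 1; J–E: 1; A–C: 3/3; A–D: 1; A–I: 1; A–E: 1; G–C: 3/3; G–D: 1 … (+6 more pairs).
All other pairs contribute 0.
Summing the contributions gives betweenness(B) = 20.

20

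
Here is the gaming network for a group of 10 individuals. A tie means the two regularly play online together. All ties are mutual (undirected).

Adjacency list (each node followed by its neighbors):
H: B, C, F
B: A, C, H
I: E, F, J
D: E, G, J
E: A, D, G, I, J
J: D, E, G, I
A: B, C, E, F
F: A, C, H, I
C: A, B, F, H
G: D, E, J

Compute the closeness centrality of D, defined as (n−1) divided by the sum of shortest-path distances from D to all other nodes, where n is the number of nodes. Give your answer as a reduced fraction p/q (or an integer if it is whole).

9/20

Distances from D: A:2, B:3, C:3, E:1, F:3, G:1, H:4, I:2, J:1. Sum = 20.
n = 10, so closeness = 9/20.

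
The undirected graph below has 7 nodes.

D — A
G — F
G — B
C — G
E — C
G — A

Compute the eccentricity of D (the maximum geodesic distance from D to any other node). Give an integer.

4

Distances from D: A:1, B:3, C:3, E:4, F:3, G:2.
The largest is 4 (to E), so the eccentricity of D is 4.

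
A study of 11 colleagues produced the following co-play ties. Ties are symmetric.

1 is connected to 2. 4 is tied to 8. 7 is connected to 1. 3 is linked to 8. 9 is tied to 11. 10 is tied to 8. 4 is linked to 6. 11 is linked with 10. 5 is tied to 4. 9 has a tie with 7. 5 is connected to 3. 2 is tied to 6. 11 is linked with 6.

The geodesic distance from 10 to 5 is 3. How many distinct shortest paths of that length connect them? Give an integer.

2

The shortest distance is 3. The length-3 paths are: 10–8–3–5; 10–8–4–5.
That gives 2 distinct shortest paths.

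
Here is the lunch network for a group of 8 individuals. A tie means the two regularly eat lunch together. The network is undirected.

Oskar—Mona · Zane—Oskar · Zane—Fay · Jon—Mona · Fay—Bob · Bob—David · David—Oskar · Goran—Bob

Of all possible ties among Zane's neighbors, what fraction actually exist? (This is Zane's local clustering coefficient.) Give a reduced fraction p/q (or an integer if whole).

0

Zane's neighbors: Fay and Oskar (k = 2).
Possible neighbor pairs: C(2,2) = 1. Edges among them: none → e = 0.
Clustering(Zane) = 0/1.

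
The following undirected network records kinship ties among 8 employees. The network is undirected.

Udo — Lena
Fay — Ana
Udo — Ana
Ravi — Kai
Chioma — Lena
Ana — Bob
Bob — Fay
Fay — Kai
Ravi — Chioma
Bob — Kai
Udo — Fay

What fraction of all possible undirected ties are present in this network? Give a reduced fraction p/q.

11/28

There are 11 edges and 8 nodes, so the maximum possible is C(8,2) = 28.
Density = 11/28.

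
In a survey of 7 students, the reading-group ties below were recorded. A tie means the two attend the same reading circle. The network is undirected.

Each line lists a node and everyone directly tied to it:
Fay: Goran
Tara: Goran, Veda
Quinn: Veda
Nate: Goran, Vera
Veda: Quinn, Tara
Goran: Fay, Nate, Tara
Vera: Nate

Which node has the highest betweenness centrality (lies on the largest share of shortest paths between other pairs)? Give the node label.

Goran

Unnormalized betweenness of each node: Fay:0, Goran:11, Nate:5, Quinn:0, Tara:8, Veda:5, Vera:0.
Goran has the largest value, 11, making it the main broker — the node through which the most shortest paths run.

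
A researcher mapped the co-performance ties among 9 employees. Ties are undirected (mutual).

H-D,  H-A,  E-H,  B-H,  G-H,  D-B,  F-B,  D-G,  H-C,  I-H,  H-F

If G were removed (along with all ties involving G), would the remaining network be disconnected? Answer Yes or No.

No

Even without G, every remaining node can still reach every other (the residual graph is connected), so G is not a cut vertex.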